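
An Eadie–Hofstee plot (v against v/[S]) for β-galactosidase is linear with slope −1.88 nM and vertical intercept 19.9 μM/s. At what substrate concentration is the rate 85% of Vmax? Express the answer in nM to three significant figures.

The Eadie–Hofstee slope gives Km = 1.88 nM (slope = −Km).
v/Vmax = [S]/(Km+[S]) = 0.85 ⇒ [S] = Km·0.85/(1−0.85) = 1.88 × 5.667 = 10.7 nM.

10.7 nM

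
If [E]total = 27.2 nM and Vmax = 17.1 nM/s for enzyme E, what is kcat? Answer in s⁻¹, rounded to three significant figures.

0.629 s⁻¹

kcat = Vmax/[E]total = 17.1 nM/s / 27.2 nM = 0.629 s⁻¹.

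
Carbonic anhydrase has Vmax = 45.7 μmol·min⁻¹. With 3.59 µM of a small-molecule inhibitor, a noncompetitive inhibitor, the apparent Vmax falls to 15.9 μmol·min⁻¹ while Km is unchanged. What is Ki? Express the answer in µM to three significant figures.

1.92 µM

Noncompetitive: Vmax,app = Vmax/α with α = 1 + [I]/Ki.
α = Vmax/Vmax,app = 45.7/15.9 = 2.874.
Ki = [I]/(α − 1) = 3.59/1.874 = 1.92 µM.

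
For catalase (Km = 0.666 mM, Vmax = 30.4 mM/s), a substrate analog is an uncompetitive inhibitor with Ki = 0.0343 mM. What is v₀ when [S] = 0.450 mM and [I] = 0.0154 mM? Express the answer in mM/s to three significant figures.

10.4 mM/s

α = 1 + [I]/Ki = 1 + 0.0154/0.0343 = 1.449.
For an uncompetitive inhibitor, both parameters are divided by α, giving Vmax/α and Km/α: Km,app = 0.460 mM, Vmax,app = 21.0 mM/s.
v = Vmax,app·[S]/(Km,app + [S]) = 21.0 × 0.450/(0.460 + 0.450) = 10.4 mM/s.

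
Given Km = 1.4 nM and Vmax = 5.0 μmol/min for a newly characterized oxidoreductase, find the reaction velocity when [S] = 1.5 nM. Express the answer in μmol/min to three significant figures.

2.59 μmol/min

v = Vmax·[S]/(Km + [S]) = 5.0 × 1.5 / (1.4 + 1.5)
  = 7.500 / 2.900 = 2.59 μmol/min.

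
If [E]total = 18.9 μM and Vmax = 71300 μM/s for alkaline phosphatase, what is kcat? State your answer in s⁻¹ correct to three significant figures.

kcat = Vmax/[E]total = 71300 μM/s / 18.9 μM = 3770 s⁻¹.

3770 s⁻¹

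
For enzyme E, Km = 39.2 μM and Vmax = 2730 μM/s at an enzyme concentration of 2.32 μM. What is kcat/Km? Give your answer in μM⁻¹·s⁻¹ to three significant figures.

30.0 μM⁻¹·s⁻¹

kcat = Vmax/[E]total = 2730/2.32 = 1180 s⁻¹.
kcat/Km = 1180/39.2 = 30.0 μM⁻¹·s⁻¹.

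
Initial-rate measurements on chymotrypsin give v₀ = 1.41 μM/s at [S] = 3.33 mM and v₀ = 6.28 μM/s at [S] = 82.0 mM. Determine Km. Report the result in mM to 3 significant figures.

14.0 mM

In reciprocal form, 1/v = (Km/Vmax)·(1/[S]) + 1/Vmax. The two points give (1/[S], 1/v) = (0.3003, 0.7092) and (0.01220, 0.1592).
Slope = (0.7092 − 0.1592)/(0.3003 − 0.01220) = 1.909; intercept = 0.7092 − 1.909×0.3003 = 0.1360.
Vmax = 1/intercept = 7.36 μM/s; Km = slope × Vmax = 1.909 × 7.36 = 14.0 mM.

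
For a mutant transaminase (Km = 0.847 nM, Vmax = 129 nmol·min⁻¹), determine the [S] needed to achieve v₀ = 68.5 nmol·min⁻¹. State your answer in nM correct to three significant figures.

0.959 nM

Rearranging v = Vmax[S]/(Km+[S]) gives [S] = Km·v/(Vmax − v).
[S] = 0.847 × 68.5 / (129 − 68.5) = 58.02/60.50 = 0.959 nM.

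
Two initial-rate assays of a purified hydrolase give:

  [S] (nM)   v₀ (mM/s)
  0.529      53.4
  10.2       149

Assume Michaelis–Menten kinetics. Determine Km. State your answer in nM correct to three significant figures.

From v = Vmax[S]/(Km+[S]), each point gives Vmax = v(Km+[S])/[S].
Equating: 53.4(Km+0.529)/0.529 = 149(Km+10.2)/10.2.
100.9·Km + 53.4 = 14.61·Km + 149, so (100.9 − 14.61)·Km = 149 − 53.4.
Km = 95.60/86.34 = 1.11 nM; then Vmax = 53.4(1.11+0.529)/0.529 = 165 mM/s.

1.11 nM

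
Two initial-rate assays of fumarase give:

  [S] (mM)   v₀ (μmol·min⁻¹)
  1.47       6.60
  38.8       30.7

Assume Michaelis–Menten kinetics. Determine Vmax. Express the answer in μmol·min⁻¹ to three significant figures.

From v = Vmax[S]/(Km+[S]), each point gives Vmax = v(Km+[S])/[S].
Equating: 6.60(Km+1.47)/1.47 = 30.7(Km+38.8)/38.8.
4.490·Km + 6.60 = 0.7912·Km + 30.7, so (4.490 − 0.7912)·Km = 30.7 − 6.60.
Km = 24.10/3.699 = 6.52 mM; then Vmax = 6.60(6.52+1.47)/1.47 = 35.9 μmol·min⁻¹.

35.9 μmol·min⁻¹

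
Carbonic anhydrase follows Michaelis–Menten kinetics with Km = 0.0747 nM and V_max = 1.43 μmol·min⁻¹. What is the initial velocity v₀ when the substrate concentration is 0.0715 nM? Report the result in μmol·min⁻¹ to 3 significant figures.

0.699 μmol·min⁻¹

v = Vmax·[S]/(Km + [S]) = 1.43 × 0.0715 / (0.0747 + 0.0715)
  = 0.1022 / 0.1462 = 0.699 μmol·min⁻¹.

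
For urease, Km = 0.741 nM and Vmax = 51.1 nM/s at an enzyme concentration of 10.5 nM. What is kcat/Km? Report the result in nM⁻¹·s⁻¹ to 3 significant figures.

kcat = Vmax/[E]total = 51.1/10.5 = 4.87 s⁻¹.
kcat/Km = 4.87/0.741 = 6.57 nM⁻¹·s⁻¹.

6.57 nM⁻¹·s⁻¹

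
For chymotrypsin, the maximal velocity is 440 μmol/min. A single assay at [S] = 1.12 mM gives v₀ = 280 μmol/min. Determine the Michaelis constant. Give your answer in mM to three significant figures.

0.640 mM

v/Vmax = 280/440 = 0.6364 = [S]/(Km+[S]).
So Km + [S] = [S]/0.6364 = 1.760 mM, giving Km = 1.760 − 1.12 = 0.640 mM.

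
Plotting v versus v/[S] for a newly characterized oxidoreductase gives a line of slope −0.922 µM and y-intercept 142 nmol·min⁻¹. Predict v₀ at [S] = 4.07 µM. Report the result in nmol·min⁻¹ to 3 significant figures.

116 nmol·min⁻¹

In the Eadie–Hofstee form v = Vmax − Km·(v/[S]), the slope is −Km and the intercept is Vmax, so Km = 0.922 µM and Vmax = 142 nmol·min⁻¹.
v = 142 × 4.07/(0.922 + 4.07) = 116 nmol·min⁻¹.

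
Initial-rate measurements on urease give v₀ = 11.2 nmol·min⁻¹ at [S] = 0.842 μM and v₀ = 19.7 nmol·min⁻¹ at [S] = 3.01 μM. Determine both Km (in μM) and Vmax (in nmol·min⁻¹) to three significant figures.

Km = 1.26 μM; Vmax = 27.9 nmol·min⁻¹

From v = Vmax[S]/(Km+[S]), each point gives Vmax = v(Km+[S])/[S].
Equating: 11.2(Km+0.842)/0.842 = 19.7(Km+3.01)/3.01.
13.30·Km + 11.2 = 6.545·Km + 19.7, so (13.30 − 6.545)·Km = 19.7 − 11.2.
Km = 8.500/6.757 = 1.26 μM; then Vmax = 11.2(1.26+0.842)/0.842 = 27.9 nmol·min⁻¹.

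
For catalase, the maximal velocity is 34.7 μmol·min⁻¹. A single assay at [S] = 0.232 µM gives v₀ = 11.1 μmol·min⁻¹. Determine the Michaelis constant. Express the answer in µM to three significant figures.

0.493 µM

From v = Vmax[S]/(Km+[S]), Km = [S](Vmax − v)/v.
Km = 0.232 × (34.7 − 11.1) / 11.1 = 5.475/11.1 = 0.493 µM.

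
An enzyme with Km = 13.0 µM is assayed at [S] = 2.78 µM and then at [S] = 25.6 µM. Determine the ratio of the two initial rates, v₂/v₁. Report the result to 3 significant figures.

3.76

The fractional saturations are [S]/(Km+[S]) = 2.78/15.78 = 0.1762 and 25.6/38.60 = 0.6632.
v₂/v₁ is just their ratio: 0.6632/0.1762 = 3.76.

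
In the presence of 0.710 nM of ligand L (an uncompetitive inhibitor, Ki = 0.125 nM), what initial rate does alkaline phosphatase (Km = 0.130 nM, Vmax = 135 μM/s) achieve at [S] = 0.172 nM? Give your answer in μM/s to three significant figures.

18.2 μM/s

With α = 1 + [I]/Ki = 1 + 0.710/0.125 = 6.680, the uncompetitive rate law is v = (Vmax/α)·[S] / (Km/α + [S]).
v = (135/6.680)×0.172 / (0.130/6.680 + 0.172) = 3.476/0.1915 = 18.2 μM/s.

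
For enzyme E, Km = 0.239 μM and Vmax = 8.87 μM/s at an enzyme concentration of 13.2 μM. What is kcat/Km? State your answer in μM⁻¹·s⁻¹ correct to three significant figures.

kcat = Vmax/[E]total = 8.87/13.2 = 0.672 s⁻¹.
kcat/Km = 0.672/0.239 = 2.81 μM⁻¹·s⁻¹.

2.81 μM⁻¹·s⁻¹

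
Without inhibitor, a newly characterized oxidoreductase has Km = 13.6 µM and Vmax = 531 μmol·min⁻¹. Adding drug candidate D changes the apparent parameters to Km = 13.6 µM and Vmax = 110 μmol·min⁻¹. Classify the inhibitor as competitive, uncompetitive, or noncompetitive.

noncompetitive

Vmax decreases (531 → 110 μmol·min⁻¹) while Km is unchanged — pure noncompetitive inhibition.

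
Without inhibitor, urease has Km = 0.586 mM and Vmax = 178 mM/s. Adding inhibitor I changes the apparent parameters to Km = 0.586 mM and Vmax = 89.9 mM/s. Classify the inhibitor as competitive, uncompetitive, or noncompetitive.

Vmax decreases (178 → 89.9 mM/s) while Km is unchanged — pure noncompetitive inhibition.

noncompetitive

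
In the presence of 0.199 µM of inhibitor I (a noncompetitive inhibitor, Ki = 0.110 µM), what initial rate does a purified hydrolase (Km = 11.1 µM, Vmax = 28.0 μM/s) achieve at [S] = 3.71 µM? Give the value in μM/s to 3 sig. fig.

α = 1 + [I]/Ki = 1 + 0.199/0.110 = 2.809.
For a noncompetitive inhibitor, Vmax is reduced to Vmax/α while Km is unchanged: Km,app = 11.1 µM, Vmax,app = 9.97 μM/s.
v = Vmax,app·[S]/(Km,app + [S]) = 9.97 × 3.71/(11.1 + 3.71) = 2.50 μM/s.

2.50 μM/s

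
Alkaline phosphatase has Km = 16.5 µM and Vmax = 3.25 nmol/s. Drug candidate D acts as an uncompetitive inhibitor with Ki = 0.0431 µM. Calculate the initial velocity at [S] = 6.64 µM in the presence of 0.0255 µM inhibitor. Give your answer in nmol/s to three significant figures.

0.797 nmol/s

α = 1 + [I]/Ki = 1 + 0.0255/0.0431 = 1.592.
For an uncompetitive inhibitor, both parameters are divided by α, giving Vmax/α and Km/α: Km,app = 10.4 µM, Vmax,app = 2.04 nmol/s.
v = Vmax,app·[S]/(Km,app + [S]) = 2.04 × 6.64/(10.4 + 6.64) = 0.797 nmol/s.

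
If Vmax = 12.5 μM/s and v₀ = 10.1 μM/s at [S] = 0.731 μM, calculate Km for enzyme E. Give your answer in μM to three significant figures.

v/Vmax = 10.1/12.5 = 0.8080 = [S]/(Km+[S]).
So Km + [S] = [S]/0.8080 = 0.9047 μM, giving Km = 0.9047 − 0.731 = 0.174 μM.

0.174 μM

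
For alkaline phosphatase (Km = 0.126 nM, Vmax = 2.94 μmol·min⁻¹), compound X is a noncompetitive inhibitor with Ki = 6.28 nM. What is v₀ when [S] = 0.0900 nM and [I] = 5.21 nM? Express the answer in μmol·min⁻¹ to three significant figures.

0.670 μmol·min⁻¹

With α = 1 + [I]/Ki = 1 + 5.21/6.28 = 1.830, the noncompetitive rate law is v = (Vmax/α)·[S] / (Km + [S]).
v = (2.94/1.830)×0.0900 / (0.126 + 0.0900) = 0.1446/0.2160 = 0.670 μmol·min⁻¹.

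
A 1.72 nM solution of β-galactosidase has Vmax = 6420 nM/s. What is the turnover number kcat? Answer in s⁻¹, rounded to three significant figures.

3730 s⁻¹

kcat = Vmax/[E]total = 6420 nM/s / 1.72 nM = 3730 s⁻¹.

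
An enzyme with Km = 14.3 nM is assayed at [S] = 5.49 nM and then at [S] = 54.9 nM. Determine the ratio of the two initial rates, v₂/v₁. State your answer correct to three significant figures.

Since Vmax cancels, v₂/v₁ = [S]₂(Km+[S]₁) / [S]₁(Km+[S]₂).
= 54.9×(14.3+5.49) / (5.49×(14.3+54.9)) = 1086/379.9 = 2.86.

2.86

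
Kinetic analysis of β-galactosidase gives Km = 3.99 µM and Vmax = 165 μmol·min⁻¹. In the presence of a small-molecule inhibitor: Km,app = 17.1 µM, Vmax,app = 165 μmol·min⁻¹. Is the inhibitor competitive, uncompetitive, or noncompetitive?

competitive

Km increases (3.99 → 17.1 µM) while Vmax is unchanged — the hallmark of competitive inhibition.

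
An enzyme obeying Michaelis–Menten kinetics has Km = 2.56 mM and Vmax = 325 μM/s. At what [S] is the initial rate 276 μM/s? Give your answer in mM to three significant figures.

The required fractional saturation is v/Vmax = 276/325 = 0.8492.
Then [S]/(Km+[S]) = 0.8492 ⇒ [S] = 2.56 × 0.8492/(1 − 0.8492) = 14.4 mM.

14.4 mM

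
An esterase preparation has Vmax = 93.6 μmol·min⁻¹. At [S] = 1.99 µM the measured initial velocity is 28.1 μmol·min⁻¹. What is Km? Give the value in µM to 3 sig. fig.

From v = Vmax[S]/(Km+[S]), Km = [S](Vmax − v)/v.
Km = 1.99 × (93.6 − 28.1) / 28.1 = 130.3/28.1 = 4.64 µM.

4.64 µM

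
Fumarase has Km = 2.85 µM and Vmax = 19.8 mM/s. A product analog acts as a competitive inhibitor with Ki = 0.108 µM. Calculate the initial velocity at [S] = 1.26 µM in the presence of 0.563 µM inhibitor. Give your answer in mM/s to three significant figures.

1.32 mM/s

α = 1 + [I]/Ki = 1 + 0.563/0.108 = 6.213.
For a competitive inhibitor, Vmax is unchanged and the apparent Km becomes α·Km: Km,app = 17.7 µM, Vmax,app = 19.8 mM/s.
v = Vmax,app·[S]/(Km,app + [S]) = 19.8 × 1.26/(17.7 + 1.26) = 1.32 mM/s.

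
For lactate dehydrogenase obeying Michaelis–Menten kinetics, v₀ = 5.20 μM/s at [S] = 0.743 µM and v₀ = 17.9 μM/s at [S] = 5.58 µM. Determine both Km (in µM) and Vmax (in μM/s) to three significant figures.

Km = 3.35 µM; Vmax = 28.6 μM/s

In reciprocal form, 1/v = (Km/Vmax)·(1/[S]) + 1/Vmax. The two points give (1/[S], 1/v) = (1.346, 0.1923) and (0.1792, 0.05587).
Slope = (0.1923 − 0.05587)/(1.346 − 0.1792) = 0.1169; intercept = 0.1923 − 0.1169×1.346 = 0.03491.
Vmax = 1/intercept = 28.6 μM/s; Km = slope × Vmax = 0.1169 × 28.6 = 3.35 µM.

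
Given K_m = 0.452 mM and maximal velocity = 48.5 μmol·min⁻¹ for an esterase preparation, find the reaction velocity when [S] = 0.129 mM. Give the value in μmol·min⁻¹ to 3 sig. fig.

10.8 μmol·min⁻¹

[S]/(Km+[S]) = 0.129/0.5810 = 0.2220, the fractional saturation.
v = 0.2220 × Vmax = 0.2220 × 48.5 = 10.8 μmol·min⁻¹.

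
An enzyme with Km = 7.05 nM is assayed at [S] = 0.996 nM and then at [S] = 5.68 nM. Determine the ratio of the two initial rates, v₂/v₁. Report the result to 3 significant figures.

The fractional saturations are [S]/(Km+[S]) = 0.996/8.046 = 0.1238 and 5.68/12.73 = 0.4462.
v₂/v₁ is just their ratio: 0.4462/0.1238 = 3.60.

3.60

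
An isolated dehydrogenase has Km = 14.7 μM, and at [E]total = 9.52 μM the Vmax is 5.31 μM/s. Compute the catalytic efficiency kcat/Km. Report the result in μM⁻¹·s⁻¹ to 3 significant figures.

0.0379 μM⁻¹·s⁻¹

kcat = Vmax/[E]total = 5.31/9.52 = 0.558 s⁻¹.
kcat/Km = 0.558/14.7 = 0.0379 μM⁻¹·s⁻¹.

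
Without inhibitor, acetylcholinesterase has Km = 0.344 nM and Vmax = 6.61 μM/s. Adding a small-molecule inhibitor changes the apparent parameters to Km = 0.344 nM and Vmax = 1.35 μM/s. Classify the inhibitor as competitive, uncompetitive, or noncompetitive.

Vmax decreases (6.61 → 1.35 μM/s) while Km is unchanged — pure noncompetitive inhibition.

noncompetitive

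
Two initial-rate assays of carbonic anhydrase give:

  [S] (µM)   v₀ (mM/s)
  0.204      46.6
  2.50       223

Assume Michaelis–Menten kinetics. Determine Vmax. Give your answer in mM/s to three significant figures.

In reciprocal form, 1/v = (Km/Vmax)·(1/[S]) + 1/Vmax. The two points give (1/[S], 1/v) = (4.902, 0.02146) and (0.4000, 0.004484).
Slope = (0.02146 − 0.004484)/(4.902 − 0.4000) = 0.003771; intercept = 0.02146 − 0.003771×4.902 = 0.002976.
Vmax = 1/intercept = 336 mM/s; Km = slope × Vmax = 0.003771 × 336 = 1.27 µM.

336 mM/s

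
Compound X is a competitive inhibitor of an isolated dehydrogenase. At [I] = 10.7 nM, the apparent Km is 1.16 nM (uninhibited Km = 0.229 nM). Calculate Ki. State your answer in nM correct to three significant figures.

Competitive: Km,app = α·Km with α = 1 + [I]/Ki.
α = Km,app/Km = 1.16/0.229 = 5.066.
Since α = 1 + [I]/Ki, [I]/Ki = 5.066 − 1 = 4.066 and Ki = 10.7/4.066 = 2.63 nM.

2.63 nM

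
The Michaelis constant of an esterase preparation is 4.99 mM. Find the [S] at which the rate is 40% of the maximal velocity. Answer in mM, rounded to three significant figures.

3.33 mM

v/Vmax = [S]/(Km+[S]) = 0.4, so [S] = Km·0.4/(1 − 0.4) = 4.99 × 0.6667.
[S] = 3.33 mM.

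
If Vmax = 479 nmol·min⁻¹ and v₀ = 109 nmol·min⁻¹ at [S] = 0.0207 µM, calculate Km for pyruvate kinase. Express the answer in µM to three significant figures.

0.0703 µM

From v = Vmax[S]/(Km+[S]), Km = [S](Vmax − v)/v.
Km = 0.0207 × (479 − 109) / 109 = 7.659/109 = 0.0703 µM.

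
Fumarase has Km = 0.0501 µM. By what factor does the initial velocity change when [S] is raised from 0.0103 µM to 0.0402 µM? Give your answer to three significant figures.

Since Vmax cancels, v₂/v₁ = [S]₂(Km+[S]₁) / [S]₁(Km+[S]₂).
= 0.0402×(0.0501+0.0103) / (0.0103×(0.0501+0.0402)) = 0.002428/0.0009301 = 2.61.

2.61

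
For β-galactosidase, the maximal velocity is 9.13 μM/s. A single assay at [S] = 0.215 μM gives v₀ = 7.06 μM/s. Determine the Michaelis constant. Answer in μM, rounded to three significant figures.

v/Vmax = 7.06/9.13 = 0.7733 = [S]/(Km+[S]).
So Km + [S] = [S]/0.7733 = 0.2780 μM, giving Km = 0.2780 − 0.215 = 0.0630 μM.

0.0630 μM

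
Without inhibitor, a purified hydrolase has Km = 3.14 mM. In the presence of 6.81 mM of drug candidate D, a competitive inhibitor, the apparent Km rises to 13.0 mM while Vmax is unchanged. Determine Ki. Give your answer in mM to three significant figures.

Competitive: Km,app = α·Km with α = 1 + [I]/Ki.
α = Km,app/Km = 13.0/3.14 = 4.140.
Ki = [I]/(α − 1) = 6.81/3.140 = 2.17 mM.

2.17 mM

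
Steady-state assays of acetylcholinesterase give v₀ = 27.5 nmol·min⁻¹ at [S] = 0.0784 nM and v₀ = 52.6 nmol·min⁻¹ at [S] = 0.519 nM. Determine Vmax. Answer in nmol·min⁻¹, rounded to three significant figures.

In reciprocal form, 1/v = (Km/Vmax)·(1/[S]) + 1/Vmax. The two points give (1/[S], 1/v) = (12.76, 0.03636) and (1.927, 0.01901).
Slope = (0.03636 − 0.01901)/(12.76 − 1.927) = 0.001602; intercept = 0.03636 − 0.001602×12.76 = 0.01592.
Vmax = 1/intercept = 62.8 nmol·min⁻¹; Km = slope × Vmax = 0.001602 × 62.8 = 0.101 nM.

62.8 nmol·min⁻¹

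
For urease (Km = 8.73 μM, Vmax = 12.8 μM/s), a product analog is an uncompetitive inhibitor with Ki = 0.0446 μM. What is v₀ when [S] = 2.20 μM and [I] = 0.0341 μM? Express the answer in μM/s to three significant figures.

α = 1 + [I]/Ki = 1 + 0.0341/0.0446 = 1.765.
For an uncompetitive inhibitor, both parameters are divided by α, giving Vmax/α and Km/α: Km,app = 4.95 μM, Vmax,app = 7.25 μM/s.
v = Vmax,app·[S]/(Km,app + [S]) = 7.25 × 2.20/(4.95 + 2.20) = 2.23 μM/s.

2.23 μM/s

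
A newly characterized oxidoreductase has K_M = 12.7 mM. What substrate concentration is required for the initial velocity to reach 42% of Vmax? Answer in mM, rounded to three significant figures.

9.20 mM

v/Vmax = [S]/(Km+[S]) = 0.42, so [S] = Km·0.42/(1 − 0.42) = 12.7 × 0.7241.
[S] = 9.20 mM.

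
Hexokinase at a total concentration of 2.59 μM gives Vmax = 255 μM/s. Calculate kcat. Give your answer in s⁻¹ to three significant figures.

kcat = Vmax/[E]total = 255 μM/s / 2.59 μM = 98.5 s⁻¹.

98.5 s⁻¹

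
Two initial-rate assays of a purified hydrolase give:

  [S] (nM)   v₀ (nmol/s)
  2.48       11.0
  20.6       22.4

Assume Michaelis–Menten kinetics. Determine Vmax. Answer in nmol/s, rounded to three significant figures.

From v = Vmax[S]/(Km+[S]), each point gives Vmax = v(Km+[S])/[S].
Equating: 11.0(Km+2.48)/2.48 = 22.4(Km+20.6)/20.6.
4.435·Km + 11.0 = 1.087·Km + 22.4, so (4.435 − 1.087)·Km = 22.4 − 11.0.
Km = 11.40/3.348 = 3.40 nM; then Vmax = 11.0(3.40+2.48)/2.48 = 26.1 nmol/s.

26.1 nmol/s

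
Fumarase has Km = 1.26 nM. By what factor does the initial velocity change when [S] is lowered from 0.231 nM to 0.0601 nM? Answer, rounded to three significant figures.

The fractional saturations are [S]/(Km+[S]) = 0.231/1.491 = 0.1549 and 0.0601/1.320 = 0.04553.
v₂/v₁ is just their ratio: 0.04553/0.1549 = 0.294.

0.294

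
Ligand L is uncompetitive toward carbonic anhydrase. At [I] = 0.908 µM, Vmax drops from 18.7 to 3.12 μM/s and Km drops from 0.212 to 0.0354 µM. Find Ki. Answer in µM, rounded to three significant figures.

0.182 µM

Uncompetitive: Vmax,app = Vmax/α (and Km,app = Km/α) with α = 1 + [I]/Ki.
α = Vmax/Vmax,app = 18.7/3.12 = 5.994.
Since α = 1 + [I]/Ki, [I]/Ki = 5.994 − 1 = 4.994 and Ki = 0.908/4.994 = 0.182 µM.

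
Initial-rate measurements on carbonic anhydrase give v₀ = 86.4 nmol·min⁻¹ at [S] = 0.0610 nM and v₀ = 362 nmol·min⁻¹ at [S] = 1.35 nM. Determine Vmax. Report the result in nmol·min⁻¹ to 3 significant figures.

426 nmol·min⁻¹

In reciprocal form, 1/v = (Km/Vmax)·(1/[S]) + 1/Vmax. The two points give (1/[S], 1/v) = (16.39, 0.01157) and (0.7407, 0.002762).
Slope = (0.01157 − 0.002762)/(16.39 − 0.7407) = 0.0005629; intercept = 0.01157 − 0.0005629×16.39 = 0.002345.
Vmax = 1/intercept = 426 nmol·min⁻¹; Km = slope × Vmax = 0.0005629 × 426 = 0.240 nM.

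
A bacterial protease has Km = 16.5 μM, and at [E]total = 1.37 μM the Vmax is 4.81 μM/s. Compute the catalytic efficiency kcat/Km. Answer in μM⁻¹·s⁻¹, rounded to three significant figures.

0.213 μM⁻¹·s⁻¹

kcat = Vmax/[E]total = 4.81/1.37 = 3.51 s⁻¹.
kcat/Km = 3.51/16.5 = 0.213 μM⁻¹·s⁻¹.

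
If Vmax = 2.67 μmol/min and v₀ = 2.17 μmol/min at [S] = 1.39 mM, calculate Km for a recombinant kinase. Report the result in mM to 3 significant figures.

0.320 mM

From v = Vmax[S]/(Km+[S]), Km = [S](Vmax − v)/v.
Km = 1.39 × (2.67 − 2.17) / 2.17 = 0.6950/2.17 = 0.320 mM.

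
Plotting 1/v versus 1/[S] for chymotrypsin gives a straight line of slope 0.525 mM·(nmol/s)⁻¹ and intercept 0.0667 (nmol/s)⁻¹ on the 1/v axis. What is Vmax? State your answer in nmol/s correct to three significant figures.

The y-intercept of a Lineweaver–Burk plot equals 1/Vmax, so Vmax = 1/0.0667 = 15.0 nmol/s.

15.0 nmol/s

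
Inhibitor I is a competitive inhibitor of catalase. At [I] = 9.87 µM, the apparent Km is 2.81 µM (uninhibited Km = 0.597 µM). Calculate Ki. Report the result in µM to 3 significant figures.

2.66 µM

Competitive: Km,app = α·Km with α = 1 + [I]/Ki.
α = Km,app/Km = 2.81/0.597 = 4.707.
Ki = [I]/(α − 1) = 9.87/3.707 = 2.66 µM.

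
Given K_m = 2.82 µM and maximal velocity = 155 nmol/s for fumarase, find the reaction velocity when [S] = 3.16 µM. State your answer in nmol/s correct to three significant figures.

v = Vmax·[S]/(Km + [S]) = 155 × 3.16 / (2.82 + 3.16)
  = 489.8 / 5.980 = 81.9 nmol/s.

81.9 nmol/s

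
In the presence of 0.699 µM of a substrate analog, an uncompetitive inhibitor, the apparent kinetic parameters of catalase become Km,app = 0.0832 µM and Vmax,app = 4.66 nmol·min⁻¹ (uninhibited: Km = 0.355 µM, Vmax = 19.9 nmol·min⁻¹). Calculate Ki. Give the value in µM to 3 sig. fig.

0.214 µM

Uncompetitive: Vmax,app = Vmax/α (and Km,app = Km/α) with α = 1 + [I]/Ki.
α = Vmax/Vmax,app = 19.9/4.66 = 4.270.
Since α = 1 + [I]/Ki, [I]/Ki = 4.270 − 1 = 3.270 and Ki = 0.699/3.270 = 0.214 µM.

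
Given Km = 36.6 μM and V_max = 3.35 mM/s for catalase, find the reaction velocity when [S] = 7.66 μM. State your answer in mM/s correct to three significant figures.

[S]/(Km+[S]) = 7.66/44.26 = 0.1731, the fractional saturation.
v = 0.1731 × Vmax = 0.1731 × 3.35 = 0.580 mM/s.

0.580 mM/s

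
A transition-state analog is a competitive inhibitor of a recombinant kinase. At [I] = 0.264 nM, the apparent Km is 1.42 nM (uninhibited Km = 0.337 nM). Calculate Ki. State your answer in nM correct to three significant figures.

Competitive: Km,app = α·Km with α = 1 + [I]/Ki.
α = Km,app/Km = 1.42/0.337 = 4.214.
Ki = [I]/(α − 1) = 0.264/3.214 = 0.0821 nM.

0.0821 nM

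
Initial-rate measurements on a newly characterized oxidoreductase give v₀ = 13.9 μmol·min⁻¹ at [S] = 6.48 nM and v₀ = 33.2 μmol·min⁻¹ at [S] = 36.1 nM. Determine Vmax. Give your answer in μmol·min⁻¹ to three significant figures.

47.7 μmol·min⁻¹

From v = Vmax[S]/(Km+[S]), each point gives Vmax = v(Km+[S])/[S].
Equating: 13.9(Km+6.48)/6.48 = 33.2(Km+36.1)/36.1.
2.145·Km + 13.9 = 0.9197·Km + 33.2, so (2.145 − 0.9197)·Km = 33.2 − 13.9.
Km = 19.30/1.225 = 15.8 nM; then Vmax = 13.9(15.8+6.48)/6.48 = 47.7 μmol·min⁻¹.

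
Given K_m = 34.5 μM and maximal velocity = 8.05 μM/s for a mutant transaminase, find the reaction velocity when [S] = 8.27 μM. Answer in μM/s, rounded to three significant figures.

[S]/(Km+[S]) = 8.27/42.77 = 0.1934, the fractional saturation.
v = 0.1934 × Vmax = 0.1934 × 8.05 = 1.56 μM/s.

1.56 μM/s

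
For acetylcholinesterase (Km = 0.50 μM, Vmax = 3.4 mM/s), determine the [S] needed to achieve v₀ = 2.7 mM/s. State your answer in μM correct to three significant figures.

1.93 μM

Rearranging v = Vmax[S]/(Km+[S]) gives [S] = Km·v/(Vmax − v).
[S] = 0.50 × 2.7 / (3.4 − 2.7) = 1.350/0.7000 = 1.93 μM.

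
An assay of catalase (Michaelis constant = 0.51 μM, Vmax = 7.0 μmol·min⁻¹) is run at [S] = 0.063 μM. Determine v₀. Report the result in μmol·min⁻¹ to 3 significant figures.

[S]/(Km+[S]) = 0.063/0.5730 = 0.1099, the fractional saturation.
v = 0.1099 × Vmax = 0.1099 × 7.0 = 0.770 μmol·min⁻¹.

0.770 μmol·min⁻¹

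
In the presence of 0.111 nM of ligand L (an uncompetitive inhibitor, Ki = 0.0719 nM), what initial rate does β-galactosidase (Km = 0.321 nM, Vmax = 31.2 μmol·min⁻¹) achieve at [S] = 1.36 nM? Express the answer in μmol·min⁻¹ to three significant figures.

11.2 μmol·min⁻¹

α = 1 + [I]/Ki = 1 + 0.111/0.0719 = 2.544.
For an uncompetitive inhibitor, both parameters are divided by α, giving Vmax/α and Km/α: Km,app = 0.126 nM, Vmax,app = 12.3 μmol·min⁻¹.
v = Vmax,app·[S]/(Km,app + [S]) = 12.3 × 1.36/(0.126 + 1.36) = 11.2 μmol·min⁻¹.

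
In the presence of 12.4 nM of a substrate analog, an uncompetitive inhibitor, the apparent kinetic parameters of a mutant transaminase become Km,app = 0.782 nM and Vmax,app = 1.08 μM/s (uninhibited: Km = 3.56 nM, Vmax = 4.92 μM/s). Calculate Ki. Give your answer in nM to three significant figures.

Uncompetitive: Vmax,app = Vmax/α (and Km,app = Km/α) with α = 1 + [I]/Ki.
α = Vmax/Vmax,app = 4.92/1.08 = 4.556.
Ki = [I]/(α − 1) = 12.4/3.556 = 3.49 nM.

3.49 nM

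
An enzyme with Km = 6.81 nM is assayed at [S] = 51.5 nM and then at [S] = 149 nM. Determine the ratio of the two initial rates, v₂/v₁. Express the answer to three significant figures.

The fractional saturations are [S]/(Km+[S]) = 51.5/58.31 = 0.8832 and 149/155.8 = 0.9563.
v₂/v₁ is just their ratio: 0.9563/0.8832 = 1.08.

1.08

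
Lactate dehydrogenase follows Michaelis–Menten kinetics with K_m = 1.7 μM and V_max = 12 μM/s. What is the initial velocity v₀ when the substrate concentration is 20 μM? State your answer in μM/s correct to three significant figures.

v = Vmax·[S]/(Km + [S]) = 12 × 20 / (1.7 + 20)
  = 240.0 / 21.70 = 11.1 μM/s.

11.1 μM/s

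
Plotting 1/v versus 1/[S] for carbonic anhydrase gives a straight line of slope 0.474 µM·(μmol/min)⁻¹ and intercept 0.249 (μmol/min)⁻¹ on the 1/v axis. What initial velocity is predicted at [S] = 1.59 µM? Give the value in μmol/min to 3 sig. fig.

1.83 μmol/min

The y-intercept is 1/Vmax, so Vmax = 1/0.249 = 4.02 μmol/min.
The slope is Km/Vmax, so Km = 0.474 × 4.02 = 1.90 µM.
Then v = 4.02 × 1.59/(1.90 + 1.59) = 1.83 μmol/min.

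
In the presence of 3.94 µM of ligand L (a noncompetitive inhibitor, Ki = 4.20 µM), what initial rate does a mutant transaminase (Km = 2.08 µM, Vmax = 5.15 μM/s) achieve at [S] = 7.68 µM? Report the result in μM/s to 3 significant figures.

2.09 μM/s

With α = 1 + [I]/Ki = 1 + 3.94/4.20 = 1.938, the noncompetitive rate law is v = (Vmax/α)·[S] / (Km + [S]).
v = (5.15/1.938)×7.68 / (2.08 + 7.68) = 20.41/9.760 = 2.09 μM/s.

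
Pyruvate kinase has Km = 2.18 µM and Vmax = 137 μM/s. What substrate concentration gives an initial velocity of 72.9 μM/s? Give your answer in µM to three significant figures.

Rearranging v = Vmax[S]/(Km+[S]) gives [S] = Km·v/(Vmax − v).
[S] = 2.18 × 72.9 / (137 − 72.9) = 158.9/64.10 = 2.48 µM.

2.48 µM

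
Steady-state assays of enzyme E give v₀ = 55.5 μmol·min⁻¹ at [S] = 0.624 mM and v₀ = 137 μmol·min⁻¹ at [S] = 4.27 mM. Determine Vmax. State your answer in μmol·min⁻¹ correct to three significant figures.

183 μmol·min⁻¹

In reciprocal form, 1/v = (Km/Vmax)·(1/[S]) + 1/Vmax. The two points give (1/[S], 1/v) = (1.603, 0.01802) and (0.2342, 0.007299).
Slope = (0.01802 − 0.007299)/(1.603 − 0.2342) = 0.007833; intercept = 0.01802 − 0.007833×1.603 = 0.005465.
Vmax = 1/intercept = 183 μmol·min⁻¹; Km = slope × Vmax = 0.007833 × 183 = 1.43 mM.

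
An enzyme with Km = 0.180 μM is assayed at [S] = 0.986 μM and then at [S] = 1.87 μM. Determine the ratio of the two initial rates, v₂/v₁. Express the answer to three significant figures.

1.08

Since Vmax cancels, v₂/v₁ = [S]₂(Km+[S]₁) / [S]₁(Km+[S]₂).
= 1.87×(0.180+0.986) / (0.986×(0.180+1.87)) = 2.180/2.021 = 1.08.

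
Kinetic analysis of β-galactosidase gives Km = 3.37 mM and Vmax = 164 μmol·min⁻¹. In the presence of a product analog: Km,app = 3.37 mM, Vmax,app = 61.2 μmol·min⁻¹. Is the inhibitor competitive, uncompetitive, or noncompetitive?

noncompetitive

Vmax decreases (164 → 61.2 μmol·min⁻¹) while Km is unchanged — pure noncompetitive inhibition.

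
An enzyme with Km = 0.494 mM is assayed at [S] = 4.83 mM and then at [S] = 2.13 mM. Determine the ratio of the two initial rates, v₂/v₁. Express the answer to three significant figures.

0.895

The fractional saturations are [S]/(Km+[S]) = 4.83/5.324 = 0.9072 and 2.13/2.624 = 0.8117.
v₂/v₁ is just their ratio: 0.8117/0.9072 = 0.895.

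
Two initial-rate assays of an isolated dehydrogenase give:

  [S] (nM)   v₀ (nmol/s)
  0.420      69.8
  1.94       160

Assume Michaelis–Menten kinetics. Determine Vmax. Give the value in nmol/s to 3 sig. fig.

From v = Vmax[S]/(Km+[S]), each point gives Vmax = v(Km+[S])/[S].
Equating: 69.8(Km+0.420)/0.420 = 160(Km+1.94)/1.94.
166.2·Km + 69.8 = 82.47·Km + 160, so (166.2 − 82.47)·Km = 160 − 69.8.
Km = 90.20/83.72 = 1.08 nM; then Vmax = 69.8(1.08+0.420)/0.420 = 249 nmol/s.

249 nmol/s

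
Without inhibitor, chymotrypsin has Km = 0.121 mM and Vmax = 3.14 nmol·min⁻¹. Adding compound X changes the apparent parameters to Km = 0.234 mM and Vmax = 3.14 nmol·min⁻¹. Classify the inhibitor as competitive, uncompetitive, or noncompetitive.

Km increases (0.121 → 0.234 mM) while Vmax is unchanged — the hallmark of competitive inhibition.

competitive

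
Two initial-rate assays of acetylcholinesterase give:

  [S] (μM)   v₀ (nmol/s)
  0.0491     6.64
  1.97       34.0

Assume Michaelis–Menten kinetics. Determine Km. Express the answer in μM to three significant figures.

0.232 μM

In reciprocal form, 1/v = (Km/Vmax)·(1/[S]) + 1/Vmax. The two points give (1/[S], 1/v) = (20.37, 0.1506) and (0.5076, 0.02941).
Slope = (0.1506 − 0.02941)/(20.37 − 0.5076) = 0.006103; intercept = 0.1506 − 0.006103×20.37 = 0.02631.
Vmax = 1/intercept = 38.0 nmol/s; Km = slope × Vmax = 0.006103 × 38.0 = 0.232 μM.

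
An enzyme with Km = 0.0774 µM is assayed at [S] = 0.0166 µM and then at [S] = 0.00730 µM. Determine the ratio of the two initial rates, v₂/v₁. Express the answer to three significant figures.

The fractional saturations are [S]/(Km+[S]) = 0.0166/0.09400 = 0.1766 and 0.00730/0.08470 = 0.08619.
v₂/v₁ is just their ratio: 0.08619/0.1766 = 0.488.

0.488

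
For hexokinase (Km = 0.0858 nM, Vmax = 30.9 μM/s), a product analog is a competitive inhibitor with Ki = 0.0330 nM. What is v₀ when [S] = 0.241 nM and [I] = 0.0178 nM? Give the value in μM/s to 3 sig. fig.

α = 1 + [I]/Ki = 1 + 0.0178/0.0330 = 1.539.
For a competitive inhibitor, Vmax is unchanged and the apparent Km becomes α·Km: Km,app = 0.132 nM, Vmax,app = 30.9 μM/s.
v = Vmax,app·[S]/(Km,app + [S]) = 30.9 × 0.241/(0.132 + 0.241) = 20.0 μM/s.

20.0 μM/s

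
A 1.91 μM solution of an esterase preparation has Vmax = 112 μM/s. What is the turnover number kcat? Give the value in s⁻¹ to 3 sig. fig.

58.6 s⁻¹

kcat = Vmax/[E]total = 112 μM/s / 1.91 μM = 58.6 s⁻¹.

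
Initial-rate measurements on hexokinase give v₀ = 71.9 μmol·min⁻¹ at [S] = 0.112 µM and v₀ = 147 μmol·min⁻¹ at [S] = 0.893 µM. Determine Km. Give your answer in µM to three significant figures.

From v = Vmax[S]/(Km+[S]), each point gives Vmax = v(Km+[S])/[S].
Equating: 71.9(Km+0.112)/0.112 = 147(Km+0.893)/0.893.
642.0·Km + 71.9 = 164.6·Km + 147, so (642.0 − 164.6)·Km = 147 − 71.9.
Km = 75.10/477.4 = 0.157 µM; then Vmax = 71.9(0.157+0.112)/0.112 = 173 μmol·min⁻¹.

0.157 µM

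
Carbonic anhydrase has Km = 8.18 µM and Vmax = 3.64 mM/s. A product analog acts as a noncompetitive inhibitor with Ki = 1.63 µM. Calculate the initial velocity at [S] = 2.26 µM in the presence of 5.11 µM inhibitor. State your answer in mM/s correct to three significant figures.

α = 1 + [I]/Ki = 1 + 5.11/1.63 = 4.135.
For a noncompetitive inhibitor, Vmax is reduced to Vmax/α while Km is unchanged: Km,app = 8.18 µM, Vmax,app = 0.880 mM/s.
v = Vmax,app·[S]/(Km,app + [S]) = 0.880 × 2.26/(8.18 + 2.26) = 0.191 mM/s.

0.191 mM/s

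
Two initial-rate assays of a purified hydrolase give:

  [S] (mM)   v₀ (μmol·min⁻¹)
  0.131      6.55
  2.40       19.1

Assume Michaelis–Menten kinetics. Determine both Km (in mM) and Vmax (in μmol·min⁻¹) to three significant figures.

Km = 0.299 mM; Vmax = 21.5 μmol·min⁻¹

In reciprocal form, 1/v = (Km/Vmax)·(1/[S]) + 1/Vmax. The two points give (1/[S], 1/v) = (7.634, 0.1527) and (0.4167, 0.05236).
Slope = (0.1527 − 0.05236)/(7.634 − 0.4167) = 0.01390; intercept = 0.1527 − 0.01390×7.634 = 0.04656.
Vmax = 1/intercept = 21.5 μmol·min⁻¹; Km = slope × Vmax = 0.01390 × 21.5 = 0.299 mM.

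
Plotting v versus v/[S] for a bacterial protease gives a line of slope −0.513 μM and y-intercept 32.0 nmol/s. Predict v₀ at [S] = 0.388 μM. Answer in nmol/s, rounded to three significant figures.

13.8 nmol/s

In the Eadie–Hofstee form v = Vmax − Km·(v/[S]), the slope is −Km and the intercept is Vmax, so Km = 0.513 μM and Vmax = 32.0 nmol/s.
v = 32.0 × 0.388/(0.513 + 0.388) = 13.8 nmol/s.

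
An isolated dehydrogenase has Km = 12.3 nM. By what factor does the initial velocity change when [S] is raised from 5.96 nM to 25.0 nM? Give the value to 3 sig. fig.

2.05

Since Vmax cancels, v₂/v₁ = [S]₂(Km+[S]₁) / [S]₁(Km+[S]₂).
= 25.0×(12.3+5.96) / (5.96×(12.3+25.0)) = 456.5/222.3 = 2.05.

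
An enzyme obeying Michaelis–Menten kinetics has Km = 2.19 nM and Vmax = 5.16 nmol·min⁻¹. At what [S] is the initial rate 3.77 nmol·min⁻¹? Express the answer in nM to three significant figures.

5.94 nM

Rearranging v = Vmax[S]/(Km+[S]) gives [S] = Km·v/(Vmax − v).
[S] = 2.19 × 3.77 / (5.16 − 3.77) = 8.256/1.390 = 5.94 nM.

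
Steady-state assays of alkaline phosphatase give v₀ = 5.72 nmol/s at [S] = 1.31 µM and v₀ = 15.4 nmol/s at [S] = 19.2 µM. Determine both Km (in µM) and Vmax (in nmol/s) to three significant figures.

Km = 2.72 µM; Vmax = 17.6 nmol/s

From v = Vmax[S]/(Km+[S]), each point gives Vmax = v(Km+[S])/[S].
Equating: 5.72(Km+1.31)/1.31 = 15.4(Km+19.2)/19.2.
4.366·Km + 5.72 = 0.8021·Km + 15.4, so (4.366 − 0.8021)·Km = 15.4 − 5.72.
Km = 9.680/3.564 = 2.72 µM; then Vmax = 5.72(2.72+1.31)/1.31 = 17.6 nmol/s.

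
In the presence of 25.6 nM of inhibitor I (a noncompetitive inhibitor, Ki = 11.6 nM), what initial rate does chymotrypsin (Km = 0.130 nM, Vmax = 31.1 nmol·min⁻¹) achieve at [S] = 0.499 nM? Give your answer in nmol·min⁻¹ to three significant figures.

α = 1 + [I]/Ki = 1 + 25.6/11.6 = 3.207.
For a noncompetitive inhibitor, Vmax is reduced to Vmax/α while Km is unchanged: Km,app = 0.130 nM, Vmax,app = 9.70 nmol·min⁻¹.
v = Vmax,app·[S]/(Km,app + [S]) = 9.70 × 0.499/(0.130 + 0.499) = 7.69 nmol·min⁻¹.

7.69 nmol·min⁻¹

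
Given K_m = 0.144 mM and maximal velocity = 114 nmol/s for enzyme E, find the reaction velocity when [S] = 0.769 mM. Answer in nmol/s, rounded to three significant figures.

96.0 nmol/s

[S]/(Km+[S]) = 0.769/0.9130 = 0.8423, the fractional saturation.
v = 0.8423 × Vmax = 0.8423 × 114 = 96.0 nmol/s.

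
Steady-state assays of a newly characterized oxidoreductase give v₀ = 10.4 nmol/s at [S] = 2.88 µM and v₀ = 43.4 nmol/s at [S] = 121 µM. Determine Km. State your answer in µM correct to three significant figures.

In reciprocal form, 1/v = (Km/Vmax)·(1/[S]) + 1/Vmax. The two points give (1/[S], 1/v) = (0.3472, 0.09615) and (0.008264, 0.02304).
Slope = (0.09615 − 0.02304)/(0.3472 − 0.008264) = 0.2157; intercept = 0.09615 − 0.2157×0.3472 = 0.02126.
Vmax = 1/intercept = 47.0 nmol/s; Km = slope × Vmax = 0.2157 × 47.0 = 10.1 µM.

10.1 µM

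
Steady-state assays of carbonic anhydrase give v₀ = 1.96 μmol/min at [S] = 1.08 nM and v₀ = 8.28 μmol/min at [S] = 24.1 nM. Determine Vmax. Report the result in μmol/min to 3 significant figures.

9.76 μmol/min

In reciprocal form, 1/v = (Km/Vmax)·(1/[S]) + 1/Vmax. The two points give (1/[S], 1/v) = (0.9259, 0.5102) and (0.04149, 0.1208).
Slope = (0.5102 − 0.1208)/(0.9259 − 0.04149) = 0.4403; intercept = 0.5102 − 0.4403×0.9259 = 0.1025.
Vmax = 1/intercept = 9.76 μmol/min; Km = slope × Vmax = 0.4403 × 9.76 = 4.30 nM.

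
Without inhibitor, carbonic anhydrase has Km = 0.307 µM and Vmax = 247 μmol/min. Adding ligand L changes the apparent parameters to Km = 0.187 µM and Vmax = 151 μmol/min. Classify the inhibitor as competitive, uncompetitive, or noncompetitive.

uncompetitive

Both Km and Vmax decrease by the same factor (~1.64-fold) — characteristic of uncompetitive inhibition.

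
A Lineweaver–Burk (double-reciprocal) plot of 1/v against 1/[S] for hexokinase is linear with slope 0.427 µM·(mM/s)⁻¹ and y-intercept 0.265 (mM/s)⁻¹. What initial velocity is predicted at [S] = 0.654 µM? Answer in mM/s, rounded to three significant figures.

1.09 mM/s

The y-intercept is 1/Vmax, so Vmax = 1/0.265 = 3.77 mM/s.
The slope is Km/Vmax, so Km = 0.427 × 3.77 = 1.61 µM.
Then v = 3.77 × 0.654/(1.61 + 0.654) = 1.09 mM/s.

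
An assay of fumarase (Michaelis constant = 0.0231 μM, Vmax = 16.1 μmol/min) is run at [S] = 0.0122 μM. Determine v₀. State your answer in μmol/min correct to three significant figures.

5.56 μmol/min

v = Vmax·[S]/(Km + [S]) = 16.1 × 0.0122 / (0.0231 + 0.0122)
  = 0.1964 / 0.03530 = 5.56 μmol/min.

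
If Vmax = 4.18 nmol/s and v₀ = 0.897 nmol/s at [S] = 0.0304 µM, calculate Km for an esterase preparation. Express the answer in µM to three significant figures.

From v = Vmax[S]/(Km+[S]), Km = [S](Vmax − v)/v.
Km = 0.0304 × (4.18 − 0.897) / 0.897 = 0.09980/0.897 = 0.111 µM.

0.111 µM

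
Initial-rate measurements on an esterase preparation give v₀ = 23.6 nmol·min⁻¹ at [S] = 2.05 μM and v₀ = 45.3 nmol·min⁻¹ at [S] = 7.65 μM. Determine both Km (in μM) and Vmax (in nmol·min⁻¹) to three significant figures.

From v = Vmax[S]/(Km+[S]), each point gives Vmax = v(Km+[S])/[S].
Equating: 23.6(Km+2.05)/2.05 = 45.3(Km+7.65)/7.65.
11.51·Km + 23.6 = 5.922·Km + 45.3, so (11.51 − 5.922)·Km = 45.3 − 23.6.
Km = 21.70/5.591 = 3.88 μM; then Vmax = 23.6(3.88+2.05)/2.05 = 68.3 nmol·min⁻¹.

Km = 3.88 μM; Vmax = 68.3 nmol·min⁻¹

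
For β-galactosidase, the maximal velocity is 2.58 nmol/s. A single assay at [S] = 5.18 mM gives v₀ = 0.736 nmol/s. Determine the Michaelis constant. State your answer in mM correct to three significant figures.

v/Vmax = 0.736/2.58 = 0.2853 = [S]/(Km+[S]).
So Km + [S] = [S]/0.2853 = 18.16 mM, giving Km = 18.16 − 5.18 = 13.0 mM.

13.0 mM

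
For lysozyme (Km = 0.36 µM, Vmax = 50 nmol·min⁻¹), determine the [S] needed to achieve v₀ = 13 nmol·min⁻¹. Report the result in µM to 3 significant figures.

0.126 µM

Rearranging v = Vmax[S]/(Km+[S]) gives [S] = Km·v/(Vmax − v).
[S] = 0.36 × 13 / (50 − 13) = 4.680/37.00 = 0.126 µM.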